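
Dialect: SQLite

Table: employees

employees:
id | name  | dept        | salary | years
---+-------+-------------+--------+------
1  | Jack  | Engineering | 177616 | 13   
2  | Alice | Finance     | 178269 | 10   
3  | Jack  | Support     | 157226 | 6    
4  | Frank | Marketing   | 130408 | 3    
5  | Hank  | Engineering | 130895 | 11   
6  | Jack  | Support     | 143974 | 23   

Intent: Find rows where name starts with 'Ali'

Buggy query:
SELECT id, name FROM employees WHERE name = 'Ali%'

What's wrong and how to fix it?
Bug: Wildcards only work with LIKE; '=' treats '%' as a literal character

Fix: Use LIKE for wildcard pattern matching

Corrected query:
SELECT id, name FROM employees WHERE name LIKE 'Ali%'

Result:
id | name 
---+------
2  | Alice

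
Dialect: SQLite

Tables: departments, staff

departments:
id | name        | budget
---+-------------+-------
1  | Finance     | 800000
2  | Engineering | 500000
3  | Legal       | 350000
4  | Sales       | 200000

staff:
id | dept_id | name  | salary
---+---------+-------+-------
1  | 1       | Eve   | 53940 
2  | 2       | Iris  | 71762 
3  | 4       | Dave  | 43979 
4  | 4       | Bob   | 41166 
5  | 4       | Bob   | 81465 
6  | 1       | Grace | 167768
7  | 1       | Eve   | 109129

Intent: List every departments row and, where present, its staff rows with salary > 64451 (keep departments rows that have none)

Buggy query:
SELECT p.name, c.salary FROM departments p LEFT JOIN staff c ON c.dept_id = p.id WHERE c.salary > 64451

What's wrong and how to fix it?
Bug: A WHERE condition on the right-hand table after LEFT JOIN drops unmatched parents

Fix: Put 'c.salary > 64451' in the JOIN's ON clause instead of WHERE

Corrected query:
SELECT p.name, c.salary FROM departments p LEFT JOIN staff c ON c.dept_id = p.id AND c.salary > 64451

Result:
name        | salary
------------+-------
Finance     | 109129
Finance     | 167768
Engineering | 71762 
Legal       | NULL  
Sales       | 81465 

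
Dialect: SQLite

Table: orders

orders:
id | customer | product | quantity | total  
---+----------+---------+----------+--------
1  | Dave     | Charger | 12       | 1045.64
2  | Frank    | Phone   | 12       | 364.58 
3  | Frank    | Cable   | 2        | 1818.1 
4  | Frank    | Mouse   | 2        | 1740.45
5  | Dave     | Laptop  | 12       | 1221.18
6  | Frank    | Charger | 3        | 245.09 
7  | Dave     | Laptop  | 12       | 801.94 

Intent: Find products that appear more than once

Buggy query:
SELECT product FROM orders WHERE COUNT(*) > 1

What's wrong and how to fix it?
Bug: COUNT(*) is an aggregate and cannot be used in WHERE

Fix: Group first, then use HAVING for the count condition

Corrected query:
SELECT product FROM orders GROUP BY product HAVING COUNT(*) > 1

Result:
product
-------
Charger
Laptop 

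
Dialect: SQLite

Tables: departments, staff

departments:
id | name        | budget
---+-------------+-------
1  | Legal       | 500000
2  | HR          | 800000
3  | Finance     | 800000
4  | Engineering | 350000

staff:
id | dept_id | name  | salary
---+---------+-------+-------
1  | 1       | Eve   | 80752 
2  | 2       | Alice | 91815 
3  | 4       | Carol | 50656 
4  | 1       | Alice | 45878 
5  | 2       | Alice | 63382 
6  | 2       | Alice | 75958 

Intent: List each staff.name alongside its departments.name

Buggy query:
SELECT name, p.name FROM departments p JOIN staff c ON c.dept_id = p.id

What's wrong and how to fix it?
Bug: Both tables have a 'name' column; the unqualified reference is ambiguous

Fix: Qualify the column with its table alias (c.name)

Corrected query:
SELECT c.name, p.name FROM departments p JOIN staff c ON c.dept_id = p.id

Result:
name  | name       
------+------------
Eve   | Legal      
Alice | HR         
Carol | Engineering
Alice | Legal      
Alice | HR         
Alice | HR         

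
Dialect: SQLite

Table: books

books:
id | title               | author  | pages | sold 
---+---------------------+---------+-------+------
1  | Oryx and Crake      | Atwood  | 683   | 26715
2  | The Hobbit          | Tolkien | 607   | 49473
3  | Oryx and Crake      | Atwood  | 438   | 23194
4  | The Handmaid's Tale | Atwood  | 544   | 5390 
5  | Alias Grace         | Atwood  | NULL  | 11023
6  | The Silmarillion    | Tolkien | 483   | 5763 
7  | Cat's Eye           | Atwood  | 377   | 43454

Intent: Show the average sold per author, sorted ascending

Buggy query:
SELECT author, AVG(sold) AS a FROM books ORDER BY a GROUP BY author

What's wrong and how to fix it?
Bug: ORDER BY appears before GROUP BY; SQL clause order requires GROUP BY first

Fix: Move ORDER BY to the end, after GROUP BY

Corrected query:
SELECT author, AVG(sold) AS a FROM books GROUP BY author ORDER BY a

Result:
author  | a      
--------+--------
Atwood  | 21955.2
Tolkien | 27618  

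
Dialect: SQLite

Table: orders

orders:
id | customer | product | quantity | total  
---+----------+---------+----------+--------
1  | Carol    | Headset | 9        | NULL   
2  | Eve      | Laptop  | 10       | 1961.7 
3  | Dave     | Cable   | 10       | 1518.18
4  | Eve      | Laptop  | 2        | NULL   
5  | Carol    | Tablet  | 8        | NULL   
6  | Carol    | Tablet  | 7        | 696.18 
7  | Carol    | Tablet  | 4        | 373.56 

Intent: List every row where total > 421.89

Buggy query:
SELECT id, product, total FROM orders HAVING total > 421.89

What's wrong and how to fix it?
Bug: This is a non-aggregate query (no GROUP BY, no aggregates), so in SQLite the HAVING clause is invalid here; a row-level condition belongs in WHERE

Fix: Replace HAVING with WHERE since the condition applies to individual rows

Corrected query:
SELECT id, product, total FROM orders WHERE total > 421.89

Result:
id | product | total  
---+---------+--------
2  | Laptop  | 1961.7 
3  | Cable   | 1518.18
6  | Tablet  | 696.18 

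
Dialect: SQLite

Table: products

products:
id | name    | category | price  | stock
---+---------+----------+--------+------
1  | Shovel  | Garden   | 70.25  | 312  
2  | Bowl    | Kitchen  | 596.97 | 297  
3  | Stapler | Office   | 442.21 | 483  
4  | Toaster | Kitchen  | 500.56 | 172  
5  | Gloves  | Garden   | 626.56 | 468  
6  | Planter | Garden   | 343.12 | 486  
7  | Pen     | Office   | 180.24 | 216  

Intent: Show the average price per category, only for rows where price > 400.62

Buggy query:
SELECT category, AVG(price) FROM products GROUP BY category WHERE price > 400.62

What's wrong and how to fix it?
Bug: Row-level WHERE must come before GROUP BY in the clause order

Fix: Place WHERE between FROM and GROUP BY

Corrected query:
SELECT category, AVG(price) FROM products WHERE price > 400.62 GROUP BY category

Result:
category | AVG(price)
---------+-----------
Garden   | 626.56    
Kitchen  | 548.765   
Office   | 442.21    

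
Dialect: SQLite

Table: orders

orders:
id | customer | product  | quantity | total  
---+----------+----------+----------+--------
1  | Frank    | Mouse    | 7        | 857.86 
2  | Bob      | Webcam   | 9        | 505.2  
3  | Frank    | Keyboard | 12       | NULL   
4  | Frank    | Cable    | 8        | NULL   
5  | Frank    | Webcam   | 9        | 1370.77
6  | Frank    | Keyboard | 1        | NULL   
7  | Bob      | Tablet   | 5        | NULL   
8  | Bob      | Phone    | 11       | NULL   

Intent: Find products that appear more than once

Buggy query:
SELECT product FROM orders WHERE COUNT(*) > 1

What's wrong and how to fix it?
Bug: COUNT(*) is an aggregate and cannot be used in WHERE

Fix: Group first, then use HAVING for the count condition

Corrected query:
SELECT product FROM orders GROUP BY product HAVING COUNT(*) > 1

Result:
product 
--------
Keyboard
Webcam  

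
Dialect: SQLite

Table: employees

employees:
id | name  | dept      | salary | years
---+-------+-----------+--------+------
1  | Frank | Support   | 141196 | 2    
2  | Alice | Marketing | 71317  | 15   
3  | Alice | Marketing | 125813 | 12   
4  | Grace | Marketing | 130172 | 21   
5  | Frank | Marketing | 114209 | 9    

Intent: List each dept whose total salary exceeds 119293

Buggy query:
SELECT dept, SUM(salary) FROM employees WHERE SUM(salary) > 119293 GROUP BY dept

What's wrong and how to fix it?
Bug: WHERE runs before GROUP BY, so aggregates aren't available there

Fix: Move the aggregate condition to a HAVING clause

Corrected query:
SELECT dept, SUM(salary) FROM employees GROUP BY dept HAVING SUM(salary) > 119293

Result:
dept      | SUM(salary)
----------+------------
Marketing | 441511     
Support   | 141196     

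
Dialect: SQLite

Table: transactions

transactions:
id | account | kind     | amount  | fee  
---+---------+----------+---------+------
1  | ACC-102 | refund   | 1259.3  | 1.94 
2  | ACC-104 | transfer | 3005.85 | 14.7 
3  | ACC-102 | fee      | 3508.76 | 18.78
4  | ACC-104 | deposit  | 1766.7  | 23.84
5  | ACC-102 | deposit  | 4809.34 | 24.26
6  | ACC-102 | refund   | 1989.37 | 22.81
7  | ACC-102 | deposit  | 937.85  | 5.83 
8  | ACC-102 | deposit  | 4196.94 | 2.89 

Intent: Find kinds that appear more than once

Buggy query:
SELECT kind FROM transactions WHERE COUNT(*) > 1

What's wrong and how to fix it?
Bug: COUNT(*) is an aggregate and cannot be used in WHERE

Fix: Group first, then use HAVING for the count condition

Corrected query:
SELECT kind FROM transactions GROUP BY kind HAVING COUNT(*) > 1

Result:
kind   
-------
deposit
refund 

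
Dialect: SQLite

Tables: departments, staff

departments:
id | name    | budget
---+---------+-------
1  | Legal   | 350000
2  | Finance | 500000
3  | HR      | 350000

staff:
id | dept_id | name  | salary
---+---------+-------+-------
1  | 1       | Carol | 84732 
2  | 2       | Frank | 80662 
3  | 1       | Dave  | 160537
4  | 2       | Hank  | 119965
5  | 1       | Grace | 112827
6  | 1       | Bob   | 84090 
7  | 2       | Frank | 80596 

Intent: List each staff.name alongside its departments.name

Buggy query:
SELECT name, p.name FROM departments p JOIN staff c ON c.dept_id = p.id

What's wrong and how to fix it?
Bug: 'name' exists in both joined tables, so the database can't tell which one is meant

Fix: Qualify the column with its table alias (c.name)

Corrected query:
SELECT c.name, p.name FROM departments p JOIN staff c ON c.dept_id = p.id

Result:
name  | name   
------+--------
Carol | Legal  
Frank | Finance
Dave  | Legal  
Hank  | Finance
Grace | Legal  
Bob   | Legal  
Frank | Finance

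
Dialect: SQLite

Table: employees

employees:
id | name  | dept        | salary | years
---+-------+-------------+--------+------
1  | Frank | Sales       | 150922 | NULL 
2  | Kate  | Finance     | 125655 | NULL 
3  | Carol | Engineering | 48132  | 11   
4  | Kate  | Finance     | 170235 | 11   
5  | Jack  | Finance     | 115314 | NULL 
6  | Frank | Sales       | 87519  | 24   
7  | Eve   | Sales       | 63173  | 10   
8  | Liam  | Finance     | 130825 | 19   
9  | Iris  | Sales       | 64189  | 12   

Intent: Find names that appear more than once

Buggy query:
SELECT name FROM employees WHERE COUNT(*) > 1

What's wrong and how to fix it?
Bug: WHERE can't reference COUNT(*); aggregates are computed after WHERE

Fix: Group first, then use HAVING for the count condition

Corrected query:
SELECT name FROM employees GROUP BY name HAVING COUNT(*) > 1

Result:
name 
-----
Frank
Kate 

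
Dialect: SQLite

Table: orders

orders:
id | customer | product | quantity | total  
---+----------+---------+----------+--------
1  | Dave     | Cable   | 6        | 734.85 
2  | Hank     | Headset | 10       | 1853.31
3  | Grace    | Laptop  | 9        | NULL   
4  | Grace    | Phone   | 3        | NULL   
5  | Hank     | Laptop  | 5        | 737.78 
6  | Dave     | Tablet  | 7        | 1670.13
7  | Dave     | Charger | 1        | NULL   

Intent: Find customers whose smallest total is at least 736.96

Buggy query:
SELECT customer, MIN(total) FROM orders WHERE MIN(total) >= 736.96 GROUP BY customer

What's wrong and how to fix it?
Bug: MIN() in WHERE is a misuse of aggregate

Fix: Replace WHERE with HAVING after the GROUP BY

Corrected query:
SELECT customer, MIN(total) FROM orders GROUP BY customer HAVING MIN(total) >= 736.96

Result:
customer | MIN(total)
---------+-----------
Hank     | 737.78    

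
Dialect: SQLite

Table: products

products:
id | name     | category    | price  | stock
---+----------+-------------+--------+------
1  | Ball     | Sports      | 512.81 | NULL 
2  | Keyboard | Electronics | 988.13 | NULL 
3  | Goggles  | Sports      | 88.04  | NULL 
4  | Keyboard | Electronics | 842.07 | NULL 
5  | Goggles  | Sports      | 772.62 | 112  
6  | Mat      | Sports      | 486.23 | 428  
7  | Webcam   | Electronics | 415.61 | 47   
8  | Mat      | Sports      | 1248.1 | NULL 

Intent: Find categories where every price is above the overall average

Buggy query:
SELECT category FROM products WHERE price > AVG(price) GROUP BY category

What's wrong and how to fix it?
Bug: WHERE evaluates per row before aggregation, so AVG() is unavailable

Fix: Compute the overall average in a scalar subquery and compare each group's MIN against it in HAVING

Corrected query:
SELECT category FROM products GROUP BY category HAVING MIN(price) > (SELECT AVG(price) FROM products)

Result:
(no rows)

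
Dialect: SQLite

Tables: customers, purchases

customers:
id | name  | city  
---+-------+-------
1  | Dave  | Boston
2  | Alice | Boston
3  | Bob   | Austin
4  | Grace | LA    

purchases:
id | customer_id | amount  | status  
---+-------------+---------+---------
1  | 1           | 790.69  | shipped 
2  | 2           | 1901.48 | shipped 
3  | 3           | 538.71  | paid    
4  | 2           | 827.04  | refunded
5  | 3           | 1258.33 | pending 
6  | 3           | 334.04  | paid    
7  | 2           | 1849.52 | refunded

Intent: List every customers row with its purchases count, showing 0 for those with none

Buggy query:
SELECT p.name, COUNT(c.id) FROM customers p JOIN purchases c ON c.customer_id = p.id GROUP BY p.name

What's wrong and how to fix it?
Bug: An inner join excludes parents with zero children

Fix: Use LEFT JOIN so parents without children still appear (COUNT(c.id) gives 0)

Corrected query:
SELECT p.name, COUNT(c.id) FROM customers p LEFT JOIN purchases c ON c.customer_id = p.id GROUP BY p.name

Result:
name  | COUNT(c.id)
------+------------
Alice | 3          
Bob   | 3          
Dave  | 1          
Grace | 0          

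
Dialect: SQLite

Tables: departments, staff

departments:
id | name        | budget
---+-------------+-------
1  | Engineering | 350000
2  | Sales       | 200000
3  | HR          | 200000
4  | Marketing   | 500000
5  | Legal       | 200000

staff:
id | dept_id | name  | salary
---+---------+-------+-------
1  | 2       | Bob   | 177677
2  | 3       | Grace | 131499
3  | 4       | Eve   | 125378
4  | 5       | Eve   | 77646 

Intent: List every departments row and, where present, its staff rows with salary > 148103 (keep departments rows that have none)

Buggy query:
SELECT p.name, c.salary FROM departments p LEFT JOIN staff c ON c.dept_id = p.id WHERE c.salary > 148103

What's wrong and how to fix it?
Bug: A WHERE condition on the right-hand table after LEFT JOIN drops unmatched parents

Fix: Put 'c.salary > 148103' in the JOIN's ON clause instead of WHERE

Corrected query:
SELECT p.name, c.salary FROM departments p LEFT JOIN staff c ON c.dept_id = p.id AND c.salary > 148103

Result:
name        | salary
------------+-------
Engineering | NULL  
Sales       | 177677
HR          | NULL  
Marketing   | NULL  
Legal       | NULL  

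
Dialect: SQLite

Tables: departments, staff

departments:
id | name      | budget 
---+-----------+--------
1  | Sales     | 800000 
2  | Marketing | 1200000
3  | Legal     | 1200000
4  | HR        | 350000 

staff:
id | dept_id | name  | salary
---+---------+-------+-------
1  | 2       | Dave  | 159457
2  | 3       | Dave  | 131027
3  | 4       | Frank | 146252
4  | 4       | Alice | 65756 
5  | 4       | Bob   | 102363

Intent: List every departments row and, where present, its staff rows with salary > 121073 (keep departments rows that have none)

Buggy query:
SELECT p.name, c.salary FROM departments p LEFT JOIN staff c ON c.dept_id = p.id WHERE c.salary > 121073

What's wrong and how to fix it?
Bug: Filtering c.salary in WHERE discards the NULL rows produced by LEFT JOIN, turning it into an inner join

Fix: Move the right-table condition into the ON clause so unmatched parents are kept

Corrected query:
SELECT p.name, c.salary FROM departments p LEFT JOIN staff c ON c.dept_id = p.id AND c.salary > 121073

Result:
name      | salary
----------+-------
Sales     | NULL  
Marketing | 159457
Legal     | 131027
HR        | 146252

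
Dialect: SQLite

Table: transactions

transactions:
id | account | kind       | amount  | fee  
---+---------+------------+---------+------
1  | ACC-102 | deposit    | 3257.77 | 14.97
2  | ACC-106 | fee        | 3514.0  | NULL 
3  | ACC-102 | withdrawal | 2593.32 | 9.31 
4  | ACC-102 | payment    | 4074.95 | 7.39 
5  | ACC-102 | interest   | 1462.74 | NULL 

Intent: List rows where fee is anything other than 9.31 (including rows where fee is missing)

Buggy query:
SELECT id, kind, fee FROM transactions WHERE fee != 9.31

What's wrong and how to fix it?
Bug: 'fee != 9.31' is unknown when fee is NULL, so NULL rows are silently excluded

Fix: Handle NULL separately with IS NULL alongside the inequality

Corrected query:
SELECT id, kind, fee FROM transactions WHERE fee != 9.31 OR fee IS NULL

Result:
id | kind     | fee  
---+----------+------
1  | deposit  | 14.97
2  | fee      | NULL 
4  | payment  | 7.39 
5  | interest | NULL 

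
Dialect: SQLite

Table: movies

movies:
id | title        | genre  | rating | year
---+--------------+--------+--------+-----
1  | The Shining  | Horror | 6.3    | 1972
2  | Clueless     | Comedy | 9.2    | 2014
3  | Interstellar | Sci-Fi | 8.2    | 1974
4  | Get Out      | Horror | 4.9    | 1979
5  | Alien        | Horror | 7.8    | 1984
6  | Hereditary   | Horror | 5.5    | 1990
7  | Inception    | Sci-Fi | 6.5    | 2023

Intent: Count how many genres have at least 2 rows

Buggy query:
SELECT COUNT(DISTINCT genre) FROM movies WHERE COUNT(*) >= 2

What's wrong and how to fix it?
Bug: WHERE filters individual rows, not groups, so a group-level COUNT is invalid there

Fix: Use a subquery that GROUPs and filters with HAVING, then count its rows

Corrected query:
SELECT COUNT(*) FROM (SELECT genre FROM movies GROUP BY genre HAVING COUNT(*) >= 2)

Result:
COUNT(*)
--------
2       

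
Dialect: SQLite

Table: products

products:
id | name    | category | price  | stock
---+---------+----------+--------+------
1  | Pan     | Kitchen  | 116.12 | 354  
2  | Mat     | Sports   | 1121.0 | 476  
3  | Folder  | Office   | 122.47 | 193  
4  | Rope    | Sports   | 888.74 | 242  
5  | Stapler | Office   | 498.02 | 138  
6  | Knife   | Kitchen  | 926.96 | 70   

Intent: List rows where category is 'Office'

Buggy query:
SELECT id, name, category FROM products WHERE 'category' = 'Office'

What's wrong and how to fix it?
Bug: 'category' in single quotes is a string literal, not the column; the comparison is literal-vs-literal and never true

Fix: Remove the quotes around the column name (or use double quotes for an identifier)

Corrected query:
SELECT id, name, category FROM products WHERE category = 'Office'

Result:
id | name    | category
---+---------+---------
3  | Folder  | Office  
5  | Stapler | Office  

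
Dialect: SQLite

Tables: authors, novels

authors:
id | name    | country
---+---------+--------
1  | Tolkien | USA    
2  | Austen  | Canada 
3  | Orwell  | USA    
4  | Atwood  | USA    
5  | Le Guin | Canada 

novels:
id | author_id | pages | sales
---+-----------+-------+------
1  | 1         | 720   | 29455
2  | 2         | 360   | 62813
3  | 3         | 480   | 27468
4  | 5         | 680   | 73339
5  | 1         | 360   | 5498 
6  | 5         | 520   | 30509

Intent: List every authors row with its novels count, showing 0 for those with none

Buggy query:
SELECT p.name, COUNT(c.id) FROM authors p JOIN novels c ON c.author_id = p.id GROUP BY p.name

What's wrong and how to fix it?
Bug: An inner join excludes parents with zero children

Fix: Switch to LEFT JOIN to retain unmatched parent rows

Corrected query:
SELECT p.name, COUNT(c.id) FROM authors p LEFT JOIN novels c ON c.author_id = p.id GROUP BY p.name

Result:
name    | COUNT(c.id)
--------+------------
Atwood  | 0          
Austen  | 1          
Le Guin | 2          
Orwell  | 1          
Tolkien | 2          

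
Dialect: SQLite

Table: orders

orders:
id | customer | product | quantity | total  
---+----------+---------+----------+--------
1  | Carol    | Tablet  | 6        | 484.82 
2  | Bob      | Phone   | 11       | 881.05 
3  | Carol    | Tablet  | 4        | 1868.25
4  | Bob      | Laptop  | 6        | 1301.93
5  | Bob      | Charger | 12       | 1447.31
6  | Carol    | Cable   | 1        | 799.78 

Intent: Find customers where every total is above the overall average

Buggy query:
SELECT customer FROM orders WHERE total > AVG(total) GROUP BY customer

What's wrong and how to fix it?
Bug: WHERE evaluates per row before aggregation, so AVG() is unavailable

Fix: Use a subquery for AVG and a HAVING MIN(...) filter so the condition holds for every row in the group

Corrected query:
SELECT customer FROM orders GROUP BY customer HAVING MIN(total) > (SELECT AVG(total) FROM orders)

Result:
(no rows)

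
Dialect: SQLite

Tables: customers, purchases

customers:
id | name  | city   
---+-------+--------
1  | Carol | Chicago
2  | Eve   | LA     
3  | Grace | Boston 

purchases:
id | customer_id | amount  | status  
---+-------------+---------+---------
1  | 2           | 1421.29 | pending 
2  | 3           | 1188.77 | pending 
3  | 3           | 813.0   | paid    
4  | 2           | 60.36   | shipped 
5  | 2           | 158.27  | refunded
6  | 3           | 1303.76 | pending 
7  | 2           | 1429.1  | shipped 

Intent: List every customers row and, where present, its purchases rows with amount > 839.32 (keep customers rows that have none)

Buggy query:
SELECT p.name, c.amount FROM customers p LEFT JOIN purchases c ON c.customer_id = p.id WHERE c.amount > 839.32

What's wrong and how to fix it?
Bug: Filtering c.amount in WHERE discards the NULL rows produced by LEFT JOIN, turning it into an inner join

Fix: Move the right-table condition into the ON clause so unmatched parents are kept

Corrected query:
SELECT p.name, c.amount FROM customers p LEFT JOIN purchases c ON c.customer_id = p.id AND c.amount > 839.32

Result:
name  | amount 
------+--------
Carol | NULL   
Eve   | 1421.29
Eve   | 1429.1 
Grace | 1188.77
Grace | 1303.76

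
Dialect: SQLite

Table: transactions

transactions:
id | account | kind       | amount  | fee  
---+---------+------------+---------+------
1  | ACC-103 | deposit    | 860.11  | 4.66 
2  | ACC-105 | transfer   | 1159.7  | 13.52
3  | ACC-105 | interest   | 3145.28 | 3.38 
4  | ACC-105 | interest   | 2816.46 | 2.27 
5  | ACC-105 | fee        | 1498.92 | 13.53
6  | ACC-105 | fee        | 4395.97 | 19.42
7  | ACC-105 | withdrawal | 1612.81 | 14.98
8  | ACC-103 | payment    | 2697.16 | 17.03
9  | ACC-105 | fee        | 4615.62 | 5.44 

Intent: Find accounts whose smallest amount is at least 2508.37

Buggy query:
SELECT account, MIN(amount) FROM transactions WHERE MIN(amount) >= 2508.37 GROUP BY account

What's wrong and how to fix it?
Bug: Aggregates like MIN are computed per group after WHERE runs

Fix: Replace WHERE with HAVING after the GROUP BY

Corrected query:
SELECT account, MIN(amount) FROM transactions GROUP BY account HAVING MIN(amount) >= 2508.37

Result:
(no rows)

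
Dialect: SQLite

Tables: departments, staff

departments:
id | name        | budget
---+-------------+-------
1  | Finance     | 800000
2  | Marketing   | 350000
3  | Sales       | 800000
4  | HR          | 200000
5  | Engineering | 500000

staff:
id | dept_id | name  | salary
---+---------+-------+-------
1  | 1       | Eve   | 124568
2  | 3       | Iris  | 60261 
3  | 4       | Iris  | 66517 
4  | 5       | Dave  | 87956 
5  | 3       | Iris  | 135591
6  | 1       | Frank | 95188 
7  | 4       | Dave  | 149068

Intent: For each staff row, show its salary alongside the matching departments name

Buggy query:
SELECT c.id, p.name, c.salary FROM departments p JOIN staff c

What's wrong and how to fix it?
Bug: Missing join condition: each staff row is matched to all departments rows instead of just its own

Fix: Add ON c.dept_id = p.id to the JOIN

Corrected query:
SELECT c.id, p.name, c.salary FROM departments p JOIN staff c ON c.dept_id = p.id

Result:
id | name        | salary
---+-------------+-------
1  | Finance     | 124568
2  | Sales       | 60261 
3  | HR          | 66517 
4  | Engineering | 87956 
5  | Sales       | 135591
6  | Finance     | 95188 
7  | HR          | 149068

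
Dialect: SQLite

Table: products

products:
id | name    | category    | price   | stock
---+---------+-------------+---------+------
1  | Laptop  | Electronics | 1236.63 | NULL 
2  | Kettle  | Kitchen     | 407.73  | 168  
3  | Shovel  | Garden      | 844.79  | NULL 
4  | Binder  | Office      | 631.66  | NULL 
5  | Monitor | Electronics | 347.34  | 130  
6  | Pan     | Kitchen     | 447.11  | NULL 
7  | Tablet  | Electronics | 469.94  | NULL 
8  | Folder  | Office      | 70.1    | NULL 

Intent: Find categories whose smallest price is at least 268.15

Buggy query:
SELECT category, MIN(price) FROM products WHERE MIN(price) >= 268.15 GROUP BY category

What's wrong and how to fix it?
Bug: MIN() in WHERE is a misuse of aggregate

Fix: Replace WHERE with HAVING after the GROUP BY

Corrected query:
SELECT category, MIN(price) FROM products GROUP BY category HAVING MIN(price) >= 268.15

Result:
category    | MIN(price)
------------+-----------
Electronics | 347.34    
Garden      | 844.79    
Kitchen     | 407.73    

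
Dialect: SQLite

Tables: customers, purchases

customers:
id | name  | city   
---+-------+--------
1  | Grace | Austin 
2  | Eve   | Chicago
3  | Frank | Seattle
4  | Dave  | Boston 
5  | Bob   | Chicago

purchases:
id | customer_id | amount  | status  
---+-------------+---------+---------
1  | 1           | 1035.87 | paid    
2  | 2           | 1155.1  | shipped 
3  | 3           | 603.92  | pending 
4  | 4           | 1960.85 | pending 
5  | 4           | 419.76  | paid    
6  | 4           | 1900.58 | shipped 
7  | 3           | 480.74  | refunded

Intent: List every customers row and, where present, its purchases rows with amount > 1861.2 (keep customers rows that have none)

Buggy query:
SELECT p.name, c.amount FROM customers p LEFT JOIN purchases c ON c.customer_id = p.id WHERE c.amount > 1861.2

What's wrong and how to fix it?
Bug: Filtering c.amount in WHERE discards the NULL rows produced by LEFT JOIN, turning it into an inner join

Fix: Put 'c.amount > 1861.2' in the JOIN's ON clause instead of WHERE

Corrected query:
SELECT p.name, c.amount FROM customers p LEFT JOIN purchases c ON c.customer_id = p.id AND c.amount > 1861.2

Result:
name  | amount 
------+--------
Grace | NULL   
Eve   | NULL   
Frank | NULL   
Dave  | 1900.58
Dave  | 1960.85
Bob   | NULL   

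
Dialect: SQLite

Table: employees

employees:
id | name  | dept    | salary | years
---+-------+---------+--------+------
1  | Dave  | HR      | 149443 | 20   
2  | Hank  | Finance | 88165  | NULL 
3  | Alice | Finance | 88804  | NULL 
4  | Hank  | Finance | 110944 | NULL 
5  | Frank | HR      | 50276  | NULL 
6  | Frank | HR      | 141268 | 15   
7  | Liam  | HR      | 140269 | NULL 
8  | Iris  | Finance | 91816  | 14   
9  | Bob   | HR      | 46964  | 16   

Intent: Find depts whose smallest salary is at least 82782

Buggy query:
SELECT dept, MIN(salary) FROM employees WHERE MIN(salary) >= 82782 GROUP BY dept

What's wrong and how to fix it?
Bug: MIN() in WHERE is a misuse of aggregate

Fix: Use HAVING for the per-group MIN condition

Corrected query:
SELECT dept, MIN(salary) FROM employees GROUP BY dept HAVING MIN(salary) >= 82782

Result:
dept    | MIN(salary)
--------+------------
Finance | 88165      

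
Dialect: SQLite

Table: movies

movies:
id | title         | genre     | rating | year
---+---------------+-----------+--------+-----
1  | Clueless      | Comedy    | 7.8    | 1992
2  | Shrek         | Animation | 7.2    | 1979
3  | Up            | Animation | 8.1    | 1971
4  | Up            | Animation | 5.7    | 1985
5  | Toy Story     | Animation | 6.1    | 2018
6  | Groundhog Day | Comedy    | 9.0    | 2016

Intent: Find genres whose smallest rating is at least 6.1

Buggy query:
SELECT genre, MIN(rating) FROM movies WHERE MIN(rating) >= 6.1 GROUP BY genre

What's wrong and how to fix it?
Bug: MIN() in WHERE is a misuse of aggregate

Fix: Use HAVING for the per-group MIN condition

Corrected query:
SELECT genre, MIN(rating) FROM movies GROUP BY genre HAVING MIN(rating) >= 6.1

Result:
genre  | MIN(rating)
-------+------------
Comedy | 7.8        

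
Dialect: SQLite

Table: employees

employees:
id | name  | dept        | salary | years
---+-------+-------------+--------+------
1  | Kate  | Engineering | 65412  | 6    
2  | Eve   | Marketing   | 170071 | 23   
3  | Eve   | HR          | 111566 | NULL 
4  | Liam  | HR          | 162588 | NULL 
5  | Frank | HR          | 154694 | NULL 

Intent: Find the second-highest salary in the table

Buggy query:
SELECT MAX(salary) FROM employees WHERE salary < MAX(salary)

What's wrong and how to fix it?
Bug: The inner MAX is an aggregate inside WHERE, which is not allowed

Fix: Compute the overall MAX in a subquery, then take MAX of rows below it

Corrected query:
SELECT MAX(salary) FROM employees WHERE salary < (SELECT MAX(salary) FROM employees)

Result:
MAX(salary)
-----------
162588     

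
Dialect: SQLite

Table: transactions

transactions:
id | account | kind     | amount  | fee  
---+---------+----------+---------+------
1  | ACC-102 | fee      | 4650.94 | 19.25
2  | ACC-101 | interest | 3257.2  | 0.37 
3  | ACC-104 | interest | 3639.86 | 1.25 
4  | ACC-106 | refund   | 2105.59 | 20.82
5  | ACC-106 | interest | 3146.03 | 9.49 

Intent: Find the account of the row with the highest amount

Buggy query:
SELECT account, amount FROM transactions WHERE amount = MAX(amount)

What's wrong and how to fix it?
Bug: MAX(amount) is an aggregate and cannot be used directly in WHERE

Fix: Use a subquery: WHERE amount = (SELECT MAX(amount) FROM transactions)

Corrected query:
SELECT account, amount FROM transactions WHERE amount = (SELECT MAX(amount) FROM transactions)

Result:
account | amount 
--------+--------
ACC-102 | 4650.94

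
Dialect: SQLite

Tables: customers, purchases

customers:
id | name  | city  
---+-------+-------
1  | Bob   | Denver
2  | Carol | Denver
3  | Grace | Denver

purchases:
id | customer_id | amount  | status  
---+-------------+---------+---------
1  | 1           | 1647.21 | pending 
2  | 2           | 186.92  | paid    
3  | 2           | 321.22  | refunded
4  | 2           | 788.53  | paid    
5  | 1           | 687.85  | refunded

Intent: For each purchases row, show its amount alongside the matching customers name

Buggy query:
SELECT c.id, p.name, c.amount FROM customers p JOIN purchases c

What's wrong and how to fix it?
Bug: JOIN with no ON clause produces a cartesian product; every purchases row pairs with every customers row

Fix: Add ON c.customer_id = p.id to the JOIN

Corrected query:
SELECT c.id, p.name, c.amount FROM customers p JOIN purchases c ON c.customer_id = p.id

Result:
id | name  | amount 
---+-------+--------
1  | Bob   | 1647.21
2  | Carol | 186.92 
3  | Carol | 321.22 
4  | Carol | 788.53 
5  | Bob   | 687.85 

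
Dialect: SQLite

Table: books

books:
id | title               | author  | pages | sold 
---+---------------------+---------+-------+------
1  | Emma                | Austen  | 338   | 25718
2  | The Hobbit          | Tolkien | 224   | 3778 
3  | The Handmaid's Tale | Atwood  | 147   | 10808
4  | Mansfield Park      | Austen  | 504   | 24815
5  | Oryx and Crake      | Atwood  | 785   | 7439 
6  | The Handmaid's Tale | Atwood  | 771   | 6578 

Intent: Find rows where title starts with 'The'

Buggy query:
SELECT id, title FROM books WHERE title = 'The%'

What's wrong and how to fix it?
Bug: '=' compares the literal string including the % character; pattern matching needs LIKE

Fix: Use LIKE for wildcard pattern matching

Corrected query:
SELECT id, title FROM books WHERE title LIKE 'The%'

Result:
id | title              
---+--------------------
2  | The Hobbit         
3  | The Handmaid's Tale
6  | The Handmaid's Tale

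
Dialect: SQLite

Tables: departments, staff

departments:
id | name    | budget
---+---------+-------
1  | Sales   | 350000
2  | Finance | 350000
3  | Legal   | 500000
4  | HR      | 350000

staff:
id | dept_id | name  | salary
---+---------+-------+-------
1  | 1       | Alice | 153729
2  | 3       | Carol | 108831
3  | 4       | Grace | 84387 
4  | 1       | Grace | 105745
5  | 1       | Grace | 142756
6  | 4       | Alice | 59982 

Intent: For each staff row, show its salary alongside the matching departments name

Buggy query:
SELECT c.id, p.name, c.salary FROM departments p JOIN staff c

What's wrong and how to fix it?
Bug: JOIN with no ON clause produces a cartesian product; every staff row pairs with every departments row

Fix: Add ON c.dept_id = p.id to the JOIN

Corrected query:
SELECT c.id, p.name, c.salary FROM departments p JOIN staff c ON c.dept_id = p.id

Result:
id | name  | salary
---+-------+-------
1  | Sales | 153729
2  | Legal | 108831
3  | HR    | 84387 
4  | Sales | 105745
5  | Sales | 142756
6  | HR    | 59982 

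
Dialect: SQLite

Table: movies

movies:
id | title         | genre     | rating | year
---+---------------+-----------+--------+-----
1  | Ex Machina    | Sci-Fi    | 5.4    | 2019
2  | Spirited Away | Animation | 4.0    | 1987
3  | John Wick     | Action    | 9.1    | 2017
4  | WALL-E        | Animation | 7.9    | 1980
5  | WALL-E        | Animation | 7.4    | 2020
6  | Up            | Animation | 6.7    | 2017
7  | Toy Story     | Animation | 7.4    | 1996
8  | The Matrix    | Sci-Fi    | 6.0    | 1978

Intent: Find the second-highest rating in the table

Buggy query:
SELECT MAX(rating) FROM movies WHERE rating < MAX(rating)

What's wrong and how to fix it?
Bug: MAX(rating) on the right of the comparison is an aggregate-in-WHERE error

Fix: Put the inner MAX in a scalar subquery

Corrected query:
SELECT MAX(rating) FROM movies WHERE rating < (SELECT MAX(rating) FROM movies)

Result:
MAX(rating)
-----------
7.9        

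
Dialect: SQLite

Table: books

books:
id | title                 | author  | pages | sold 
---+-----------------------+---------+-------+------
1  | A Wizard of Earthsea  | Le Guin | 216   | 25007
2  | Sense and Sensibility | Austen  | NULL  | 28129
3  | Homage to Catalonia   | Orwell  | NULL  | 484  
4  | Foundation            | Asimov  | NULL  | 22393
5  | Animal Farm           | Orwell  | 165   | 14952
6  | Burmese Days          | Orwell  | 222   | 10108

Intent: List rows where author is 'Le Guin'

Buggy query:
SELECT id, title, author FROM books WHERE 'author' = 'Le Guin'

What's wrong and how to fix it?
Bug: Single quotes denote string literals in SQL; the column name is being compared as a constant string

Fix: Reference the column as author without single quotes

Corrected query:
SELECT id, title, author FROM books WHERE author = 'Le Guin'

Result:
id | title                | author 
---+----------------------+--------
1  | A Wizard of Earthsea | Le Guin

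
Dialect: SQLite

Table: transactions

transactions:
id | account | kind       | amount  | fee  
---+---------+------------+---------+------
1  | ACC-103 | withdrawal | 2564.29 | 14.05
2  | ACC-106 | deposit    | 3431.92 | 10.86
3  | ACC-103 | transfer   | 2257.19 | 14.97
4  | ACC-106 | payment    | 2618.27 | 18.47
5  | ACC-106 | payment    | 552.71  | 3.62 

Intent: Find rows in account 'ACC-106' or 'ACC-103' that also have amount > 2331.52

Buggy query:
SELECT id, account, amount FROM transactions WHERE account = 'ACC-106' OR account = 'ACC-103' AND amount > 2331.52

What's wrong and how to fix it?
Bug: Without parentheses, AND is evaluated before OR, so the amount filter only applies to the 'ACC-103' branch

Fix: Add parentheses around the OR so the AND applies to both alternatives

Corrected query:
SELECT id, account, amount FROM transactions WHERE (account = 'ACC-106' OR account = 'ACC-103') AND amount > 2331.52

Result:
id | account | amount 
---+---------+--------
1  | ACC-103 | 2564.29
2  | ACC-106 | 3431.92
4  | ACC-106 | 2618.27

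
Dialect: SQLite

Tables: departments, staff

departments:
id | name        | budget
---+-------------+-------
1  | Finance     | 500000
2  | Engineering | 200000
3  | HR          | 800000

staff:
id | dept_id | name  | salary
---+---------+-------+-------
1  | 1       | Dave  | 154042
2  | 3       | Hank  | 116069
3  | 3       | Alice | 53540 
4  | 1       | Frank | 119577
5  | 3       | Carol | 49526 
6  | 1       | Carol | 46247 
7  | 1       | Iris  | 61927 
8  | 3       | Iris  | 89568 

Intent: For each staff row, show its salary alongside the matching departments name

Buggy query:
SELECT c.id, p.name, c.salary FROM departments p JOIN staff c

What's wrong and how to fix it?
Bug: JOIN with no ON clause produces a cartesian product; every staff row pairs with every departments row

Fix: Add ON c.dept_id = p.id to the JOIN

Corrected query:
SELECT c.id, p.name, c.salary FROM departments p JOIN staff c ON c.dept_id = p.id

Result:
id | name    | salary
---+---------+-------
1  | Finance | 154042
2  | HR      | 116069
3  | HR      | 53540 
4  | Finance | 119577
5  | HR      | 49526 
6  | Finance | 46247 
7  | Finance | 61927 
8  | HR      | 89568 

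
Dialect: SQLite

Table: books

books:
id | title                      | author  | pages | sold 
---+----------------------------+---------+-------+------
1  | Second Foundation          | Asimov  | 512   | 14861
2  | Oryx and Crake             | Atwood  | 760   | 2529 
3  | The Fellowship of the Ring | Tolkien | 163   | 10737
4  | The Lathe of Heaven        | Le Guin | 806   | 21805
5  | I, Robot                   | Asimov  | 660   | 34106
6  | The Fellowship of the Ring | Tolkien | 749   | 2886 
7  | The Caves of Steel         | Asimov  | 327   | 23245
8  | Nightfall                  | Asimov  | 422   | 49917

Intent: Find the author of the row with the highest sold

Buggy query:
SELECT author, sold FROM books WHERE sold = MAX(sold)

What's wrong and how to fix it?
Bug: WHERE is evaluated per row; an aggregate over the whole table isn't defined there

Fix: Wrap MAX in a scalar subquery so WHERE compares against a single value

Corrected query:
SELECT author, sold FROM books WHERE sold = (SELECT MAX(sold) FROM books)

Result:
author | sold 
-------+------
Asimov | 49917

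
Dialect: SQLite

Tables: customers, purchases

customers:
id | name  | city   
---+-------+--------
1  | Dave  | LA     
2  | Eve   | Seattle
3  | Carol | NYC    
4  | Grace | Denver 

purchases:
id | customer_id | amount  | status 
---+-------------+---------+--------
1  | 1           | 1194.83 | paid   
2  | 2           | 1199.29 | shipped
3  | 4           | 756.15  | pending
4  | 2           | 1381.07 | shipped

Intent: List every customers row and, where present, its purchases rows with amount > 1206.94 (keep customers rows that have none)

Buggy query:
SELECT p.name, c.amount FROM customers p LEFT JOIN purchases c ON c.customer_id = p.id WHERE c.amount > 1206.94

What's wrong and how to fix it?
Bug: Filtering c.amount in WHERE discards the NULL rows produced by LEFT JOIN, turning it into an inner join

Fix: Move the right-table condition into the ON clause so unmatched parents are kept

Corrected query:
SELECT p.name, c.amount FROM customers p LEFT JOIN purchases c ON c.customer_id = p.id AND c.amount > 1206.94

Result:
name  | amount 
------+--------
Dave  | NULL   
Eve   | 1381.07
Carol | NULL   
Grace | NULL   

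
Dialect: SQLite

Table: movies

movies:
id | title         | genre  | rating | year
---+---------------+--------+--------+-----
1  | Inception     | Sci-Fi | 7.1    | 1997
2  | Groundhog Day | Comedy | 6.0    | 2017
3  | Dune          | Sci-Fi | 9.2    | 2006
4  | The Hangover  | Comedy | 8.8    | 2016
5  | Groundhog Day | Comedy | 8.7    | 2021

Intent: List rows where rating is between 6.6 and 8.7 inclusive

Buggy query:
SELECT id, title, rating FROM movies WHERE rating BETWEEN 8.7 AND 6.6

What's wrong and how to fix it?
Bug: BETWEEN expects the lower bound first; with 8.7 AND 6.6 the range is empty

Fix: Swap the bounds so the smaller value comes first

Corrected query:
SELECT id, title, rating FROM movies WHERE rating BETWEEN 6.6 AND 8.7

Result:
id | title         | rating
---+---------------+-------
1  | Inception     | 7.1   
5  | Groundhog Day | 8.7   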